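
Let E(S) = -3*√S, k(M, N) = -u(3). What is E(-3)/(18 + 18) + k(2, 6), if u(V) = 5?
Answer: -5 - I*√3/12 ≈ -5.0 - 0.14434*I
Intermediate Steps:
k(M, N) = -5 (k(M, N) = -1*5 = -5)
E(-3)/(18 + 18) + k(2, 6) = (-3*I*√3)/(18 + 18) - 5 = (-3*I*√3)/36 - 5 = -I*√3/12 - 5 = -5 - I*√3/12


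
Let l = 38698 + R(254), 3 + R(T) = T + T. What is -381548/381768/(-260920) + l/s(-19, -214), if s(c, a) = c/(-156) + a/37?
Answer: -46570098418243733/6726000077040 ≈ -6923.9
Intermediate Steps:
R(T) = -3 + 2*T (R(T) = -3 + (T + T) = -3 + 2*T)
l = 39203 (l = 38698 + (-3 + 2*254) = 38698 + (-3 + 508) = 38698 + 505 = 39203)
s(c, a) = -c/156 + a/37 (s(c, a) = c*(-1/156) + a*(1/37) = -c/156 + a/37)
-381548/381768/(-260920) + l/s(-19, -214) = -381548/381768/(-260920) + 39203/(-1/156*(-19) + (1/37)*(-214)) = -381548*1/381768*(-1/260920) + 39203/(19/156 - 214/37) = -95387/95442*(-1/260920) + 39203/(-32681/5772) = 95387/24902726640 + 39203*(-5772/32681) = 95387/24902726640 - 226279716/32681 = -46570098418243733/6726000077040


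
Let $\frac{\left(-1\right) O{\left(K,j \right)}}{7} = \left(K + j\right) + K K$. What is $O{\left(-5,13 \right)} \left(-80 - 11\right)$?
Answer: $21021$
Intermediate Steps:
$O{\left(K,j \right)} = - 7 K - 7 j - 7 K^{2}$ ($O{\left(K,j \right)} = - 7 \left(\left(K + j\right) + K K\right) = - 7 \left(\left(K + j\right) + K^{2}\right) = - 7 \left(K + j + K^{2}\right) = - 7 K - 7 j - 7 K^{2}$)
$O{\left(-5,13 \right)} \left(-80 - 11\right) = \left(\left(-7\right) \left(-5\right) - 91 - 7 \left(-5\right)^{2}\right) \left(-80 - 11\right) = \left(35 - 91 - 175\right) \left(-91\right) = \left(-231\right) \left(-91\right) = 21021$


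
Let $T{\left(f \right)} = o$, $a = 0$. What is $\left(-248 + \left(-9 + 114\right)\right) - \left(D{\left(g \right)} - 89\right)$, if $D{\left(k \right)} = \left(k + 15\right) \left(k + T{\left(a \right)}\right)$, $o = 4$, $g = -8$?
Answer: $-26$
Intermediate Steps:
$T{\left(f \right)} = 4$
$D{\left(k \right)} = \left(4 + k\right) \left(15 + k\right)$ ($D{\left(k \right)} = \left(k + 15\right) \left(k + 4\right) = \left(15 + k\right) \left(4 + k\right) = \left(4 + k\right) \left(15 + k\right)$)
$\left(-248 + \left(-9 + 114\right)\right) - \left(D{\left(g \right)} - 89\right) = \left(-248 + \left(-9 + 114\right)\right) - \left(\left(60 + \left(-8\right)^{2} + 19 \left(-8\right)\right) - 89\right) = \left(-248 + 105\right) - \left(\left(60 + 64 - 152\right) - 89\right) = -143 - \left(-28 - 89\right) = -143 - -117 = -143 + 117 = -26$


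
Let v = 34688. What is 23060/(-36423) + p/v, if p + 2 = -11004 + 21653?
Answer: -412109599/1263441024 ≈ -0.32618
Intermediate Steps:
p = 10647 (p = -2 + (-11004 + 21653) = -2 + 10649 = 10647)
23060/(-36423) + p/v = 23060/(-36423) + 10647/34688 = 23060*(-1/36423) + 10647*(1/34688) = -23060/36423 + 10647/34688 = -412109599/1263441024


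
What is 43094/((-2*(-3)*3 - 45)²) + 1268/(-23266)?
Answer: 500850316/8480457 ≈ 59.059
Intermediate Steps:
43094/((-2*(-3)*3 - 45)²) + 1268/(-23266) = 43094/((6*3 - 45)²) + 1268*(-1/23266) = 43094/((18 - 45)²) - 634/11633 = 43094/((-27)²) - 634/11633 = 43094/729 - 634/11633 = 500850316/8480457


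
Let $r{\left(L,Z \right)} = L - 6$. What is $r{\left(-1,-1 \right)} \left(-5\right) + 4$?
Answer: $39$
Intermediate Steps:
$r{\left(L,Z \right)} = -6 + L$ ($r{\left(L,Z \right)} = L - 6 = -6 + L$)
$r{\left(-1,-1 \right)} \left(-5\right) + 4 = \left(-6 - 1\right) \left(-5\right) + 4 = \left(-7\right) \left(-5\right) + 4 = 35 + 4 = 39$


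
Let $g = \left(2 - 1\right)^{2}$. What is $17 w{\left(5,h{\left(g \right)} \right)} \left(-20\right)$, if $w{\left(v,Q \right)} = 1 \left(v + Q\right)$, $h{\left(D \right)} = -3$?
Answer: $-680$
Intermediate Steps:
$g = 1$ ($g = 1^{2} = 1$)
$w{\left(v,Q \right)} = Q + v$ ($w{\left(v,Q \right)} = 1 \left(Q + v\right) = Q + v$)
$17 w{\left(5,h{\left(g \right)} \right)} \left(-20\right) = 17 \left(-3 + 5\right) \left(-20\right) = 17 \cdot 2 \left(-20\right) = 34 \left(-20\right) = -680$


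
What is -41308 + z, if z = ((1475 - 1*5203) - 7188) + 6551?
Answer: -45673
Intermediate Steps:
z = -4365 (z = ((1475 - 5203) - 7188) + 6551 = (-3728 - 7188) + 6551 = -10916 + 6551 = -4365)
-41308 + z = -41308 - 4365 = -45673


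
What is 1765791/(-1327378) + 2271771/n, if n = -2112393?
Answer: -2248514464767/934647998518 ≈ -2.4057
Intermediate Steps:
1765791/(-1327378) + 2271771/n = 1765791/(-1327378) + 2271771/(-2112393) = 1765791*(-1/1327378) + 2271771*(-1/2112393) = -1765791/1327378 - 757257/704131 = -2248514464767/934647998518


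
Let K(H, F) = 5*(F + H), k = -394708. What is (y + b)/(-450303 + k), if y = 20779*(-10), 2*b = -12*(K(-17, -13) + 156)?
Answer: 207826/845011 ≈ 0.24594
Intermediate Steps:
K(H, F) = 5*F + 5*H
b = -36 (b = (-12*((5*(-13) + 5*(-17)) + 156))/2 = (-12*((-65 - 85) + 156))/2 = (-12*(-150 + 156))/2 = (-12*6)/2 = (1/2)*(-72) = -36)
y = -207790
(y + b)/(-450303 + k) = (-207790 - 36)/(-450303 - 394708) = -207826/(-845011) = -207826*(-1/845011) = 207826/845011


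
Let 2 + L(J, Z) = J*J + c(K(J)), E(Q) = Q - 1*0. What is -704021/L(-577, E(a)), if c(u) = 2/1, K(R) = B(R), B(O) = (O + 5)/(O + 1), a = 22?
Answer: -704021/332929 ≈ -2.1146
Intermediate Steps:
B(O) = (5 + O)/(1 + O)
K(R) = (5 + R)/(1 + R)
c(u) = 2 (c(u) = 2*1 = 2)
E(Q) = Q (E(Q) = Q + 0 = Q)
L(J, Z) = J**2 (L(J, Z) = -2 + (J*J + 2) = -2 + (J**2 + 2) = -2 + (2 + J**2) = J**2)
-704021/L(-577, E(a)) = -704021/((-577)**2) = -704021/332929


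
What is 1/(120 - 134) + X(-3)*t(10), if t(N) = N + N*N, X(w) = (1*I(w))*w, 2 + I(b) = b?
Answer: 23099/14 ≈ 1649.9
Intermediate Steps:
I(b) = -2 + b
X(w) = w*(-2 + w) (X(w) = (1*(-2 + w))*w = (-2 + w)*w = w*(-2 + w))
t(N) = N + N²
1/(120 - 134) + X(-3)*t(10) = 1/(120 - 134) + (-3*(-2 - 3))*(10*(1 + 10)) = 1/(-14) + (-3*(-5))*(10*11) = -1/14 + 15*110 = -1/14 + 1650 = 23099/14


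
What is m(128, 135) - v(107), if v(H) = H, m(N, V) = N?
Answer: 21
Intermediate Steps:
m(128, 135) - v(107) = 128 - 1*107 = 128 - 107 = 21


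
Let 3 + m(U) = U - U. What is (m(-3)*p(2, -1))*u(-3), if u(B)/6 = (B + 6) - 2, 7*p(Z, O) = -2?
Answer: 36/7 ≈ 5.1429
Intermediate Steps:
p(Z, O) = -2/7 (p(Z, O) = (⅐)*(-2) = -2/7)
m(U) = -3 (m(U) = -3 + (U - U) = -3 + 0 = -3)
u(B) = 24 + 6*B (u(B) = 6*((B + 6) - 2) = 6*((6 + B) - 2) = 6*(4 + B) = 24 + 6*B)
(m(-3)*p(2, -1))*u(-3) = (-3*(-2/7))*(24 + 6*(-3)) = 6*(24 - 18)/7 = (6/7)*6 = 36/7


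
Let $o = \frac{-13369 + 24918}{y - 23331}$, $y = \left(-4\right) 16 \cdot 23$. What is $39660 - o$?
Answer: $\frac{983698529}{24803} \approx 39660.0$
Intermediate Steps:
$y = -1472$ ($y = \left(-64\right) 23 = -1472$)
$o = - \frac{11549}{24803}$ ($o = \frac{-13369 + 24918}{-1472 - 23331} = \frac{11549}{-24803} = 11549 \left(- \frac{1}{24803}\right) = - \frac{11549}{24803} \approx -0.46563$)
$39660 - o = 39660 - - \frac{11549}{24803} = 39660 + \frac{11549}{24803} = \frac{983698529}{24803}$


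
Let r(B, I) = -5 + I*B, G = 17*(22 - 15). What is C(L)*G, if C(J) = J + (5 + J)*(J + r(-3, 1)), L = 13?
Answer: 12257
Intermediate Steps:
G = 119 (G = 17*7 = 119)
r(B, I) = -5 + B*I
C(J) = J + (-8 + J)*(5 + J) (C(J) = J + (5 + J)*(J + (-5 - 3*1)) = J + (5 + J)*(J + (-5 - 3)) = J + (5 + J)*(J - 8) = J + (5 + J)*(-8 + J) = J + (-8 + J)*(5 + J))
C(L)*G = (-40 + 13² - 2*13)*119 = (-40 + 169 - 26)*119 = 103*119 = 12257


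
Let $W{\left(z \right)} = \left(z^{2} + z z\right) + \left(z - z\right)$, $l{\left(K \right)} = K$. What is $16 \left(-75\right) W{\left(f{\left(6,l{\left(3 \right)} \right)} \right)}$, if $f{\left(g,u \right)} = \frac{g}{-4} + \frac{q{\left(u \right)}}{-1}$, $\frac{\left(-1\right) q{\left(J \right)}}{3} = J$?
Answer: $-135000$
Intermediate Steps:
$q{\left(J \right)} = - 3 J$
$f{\left(g,u \right)} = 3 u - \frac{g}{4}$ ($f{\left(g,u \right)} = \frac{g}{-4} + \frac{\left(-3\right) u}{-1} = g \left(- \frac{1}{4}\right) + - 3 u \left(-1\right) = - \frac{g}{4} + 3 u = 3 u - \frac{g}{4}$)
$W{\left(z \right)} = 2 z^{2}$ ($W{\left(z \right)} = \left(z^{2} + z^{2}\right) + 0 = 2 z^{2} + 0 = 2 z^{2}$)
$16 \left(-75\right) W{\left(f{\left(6,l{\left(3 \right)} \right)} \right)} = 16 \left(-75\right) 2 \left(3 \cdot 3 - \frac{3}{2}\right)^{2} = - 1200 \cdot 2 \left(9 - \frac{3}{2}\right)^{2} = - 1200 \cdot 2 \left(\frac{15}{2}\right)^{2} = - 1200 \cdot 2 \cdot \frac{225}{4} = \left(-1200\right) \frac{225}{2} = -135000$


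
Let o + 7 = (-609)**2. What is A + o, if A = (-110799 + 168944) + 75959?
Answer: 504978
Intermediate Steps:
o = 370874 (o = -7 + (-609)**2 = -7 + 370881 = 370874)
A = 134104 (A = 58145 + 75959 = 134104)
A + o = 134104 + 370874 = 504978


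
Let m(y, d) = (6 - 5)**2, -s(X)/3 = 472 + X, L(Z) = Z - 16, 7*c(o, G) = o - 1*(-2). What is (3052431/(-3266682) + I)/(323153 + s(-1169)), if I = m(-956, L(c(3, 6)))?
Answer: 4201/20832720008 ≈ 2.0165e-7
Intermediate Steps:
c(o, G) = 2/7 + o/7 (c(o, G) = (o - 1*(-2))/7 = (o + 2)/7 = (2 + o)/7 = 2/7 + o/7)
L(Z) = -16 + Z
s(X) = -1416 - 3*X (s(X) = -3*(472 + X) = -1416 - 3*X)
m(y, d) = 1 (m(y, d) = 1**2 = 1)
I = 1
(3052431/(-3266682) + I)/(323153 + s(-1169)) = (3052431/(-3266682) + 1)/(323153 + (-1416 - 3*(-1169))) = (3052431*(-1/3266682) + 1)/(323153 + (-1416 + 3507)) = (-1017477/1088894 + 1)/(323153 + 2091) = (71417/1088894)/325244 = (71417/1088894)*(1/325244) = 4201/20832720008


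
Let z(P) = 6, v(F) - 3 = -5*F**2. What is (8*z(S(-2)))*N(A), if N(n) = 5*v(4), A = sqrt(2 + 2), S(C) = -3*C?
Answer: -18480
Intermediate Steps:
v(F) = 3 - 5*F**2
A = 2 (A = sqrt(4) = 2)
N(n) = -385 (N(n) = 5*(3 - 5*4**2) = 5*(3 - 5*16) = 5*(3 - 80) = 5*(-77) = -385)
(8*z(S(-2)))*N(A) = (8*6)*(-385) = 48*(-385) = -18480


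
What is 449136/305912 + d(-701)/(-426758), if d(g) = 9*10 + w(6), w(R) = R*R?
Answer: 11977114761/8159399581 ≈ 1.4679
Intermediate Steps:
w(R) = R**2
d(g) = 126 (d(g) = 9*10 + 6**2 = 90 + 36 = 126)
449136/305912 + d(-701)/(-426758) = 449136/305912 + 126/(-426758) = 449136*(1/305912) + 126*(-1/426758) = 56142/38239 - 63/213379 = 11977114761/8159399581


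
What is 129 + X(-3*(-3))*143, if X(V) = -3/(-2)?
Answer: 687/2 ≈ 343.50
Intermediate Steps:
X(V) = 3/2 (X(V) = -3*(-1/2) = 3/2)
129 + X(-3*(-3))*143 = 129 + (3/2)*143 = 129 + 429/2 = 687/2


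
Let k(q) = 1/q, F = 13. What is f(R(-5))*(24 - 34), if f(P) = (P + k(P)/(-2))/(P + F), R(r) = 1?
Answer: -5/14 ≈ -0.35714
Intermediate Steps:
f(P) = (P - 1/(2*P))/(13 + P) (f(P) = (P + 1/(P*(-2)))/(P + 13) = (P - ½/P)/(13 + P) = (P - 1/(2*P))/(13 + P))
f(R(-5))*(24 - 34) = ((-½ + 1²)/(1*(13 + 1)))*(24 - 34) = (1*(-½ + 1)/14)*(-10) = (1*(1/14)*(½))*(-10) = (1/28)*(-10) = -5/14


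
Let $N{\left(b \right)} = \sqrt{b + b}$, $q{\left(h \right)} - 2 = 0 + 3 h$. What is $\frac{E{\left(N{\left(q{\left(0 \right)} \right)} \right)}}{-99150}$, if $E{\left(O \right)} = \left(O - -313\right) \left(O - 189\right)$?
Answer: $\frac{3927}{6610} \approx 0.5941$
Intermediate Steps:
$q{\left(h \right)} = 2 + 3 h$ ($q{\left(h \right)} = 2 + \left(0 + 3 h\right) = 2 + 3 h$)
$N{\left(b \right)} = \sqrt{2} \sqrt{b}$ ($N{\left(b \right)} = \sqrt{2 b} = \sqrt{2} \sqrt{b}$)
$E{\left(O \right)} = \left(-189 + O\right) \left(313 + O\right)$ ($E{\left(O \right)} = \left(O + 313\right) \left(-189 + O\right) = \left(313 + O\right) \left(-189 + O\right) = \left(-189 + O\right) \left(313 + O\right)$)
$\frac{E{\left(N{\left(q{\left(0 \right)} \right)} \right)}}{-99150} = \frac{-59157 + \left(\sqrt{2} \sqrt{2 + 3 \cdot 0}\right)^{2} + 124 \sqrt{2} \sqrt{2 + 3 \cdot 0}}{-99150} = \left(-59157 + \left(\sqrt{2} \sqrt{2 + 0}\right)^{2} + 124 \sqrt{2} \sqrt{2 + 0}\right) \left(- \frac{1}{99150}\right) = \left(-59157 + \left(\sqrt{2} \sqrt{2}\right)^{2} + 124 \sqrt{2} \sqrt{2}\right) \left(- \frac{1}{99150}\right) = \left(-59157 + 2^{2} + 124 \cdot 2\right) \left(- \frac{1}{99150}\right) = \left(-59157 + 4 + 248\right) \left(- \frac{1}{99150}\right) = \left(-58905\right) \left(- \frac{1}{99150}\right) = \frac{3927}{6610}$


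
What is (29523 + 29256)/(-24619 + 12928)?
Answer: -2177/433 ≈ -5.0277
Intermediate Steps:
(29523 + 29256)/(-24619 + 12928) = 58779/(-11691) = 58779*(-1/11691) = -2177/433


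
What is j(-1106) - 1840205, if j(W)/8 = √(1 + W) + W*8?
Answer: -1910989 + 8*I*√1105 ≈ -1.911e+6 + 265.93*I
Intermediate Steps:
j(W) = 8*√(1 + W) + 64*W (j(W) = 8*(√(1 + W) + W*8) = 8*(√(1 + W) + 8*W) = 8*√(1 + W) + 64*W)
j(-1106) - 1840205 = (8*√(1 - 1106) + 64*(-1106)) - 1840205 = (8*√(-1105) - 70784) - 1840205 = (8*(I*√1105) - 70784) - 1840205 = (8*I*√1105 - 70784) - 1840205 = (-70784 + 8*I*√1105) - 1840205 = -1910989 + 8*I*√1105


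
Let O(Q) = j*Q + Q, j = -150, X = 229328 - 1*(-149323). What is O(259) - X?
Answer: -417242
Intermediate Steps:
X = 378651 (X = 229328 + 149323 = 378651)
O(Q) = -149*Q (O(Q) = -150*Q + Q = -149*Q)
O(259) - X = -149*259 - 1*378651 = -38591 - 378651 = -417242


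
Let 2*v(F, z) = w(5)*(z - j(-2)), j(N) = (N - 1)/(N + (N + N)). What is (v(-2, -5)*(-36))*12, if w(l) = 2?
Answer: 2376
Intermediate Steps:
j(N) = (-1 + N)/(3*N) (j(N) = (-1 + N)/(N + 2*N) = (-1 + N)/((3*N)) = (-1 + N)*(1/(3*N)) = (-1 + N)/(3*N))
v(F, z) = -1/2 + z (v(F, z) = (2*(z - (-1 - 2)/(3*(-2))))/2 = (2*(z - (-1)*(-3)/(3*2)))/2 = (2*(z - 1*1/2))/2 = (2*(z - 1/2))/2 = (2*(-1/2 + z))/2 = (-1 + 2*z)/2 = -1/2 + z)
(v(-2, -5)*(-36))*12 = ((-1/2 - 5)*(-36))*12 = -11/2*(-36)*12 = 198*12 = 2376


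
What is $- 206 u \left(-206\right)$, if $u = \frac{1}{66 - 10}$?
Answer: $\frac{10609}{14} \approx 757.79$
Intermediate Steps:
$u = \frac{1}{56} \approx 0.017857$
$- 206 u \left(-206\right) = \left(-206\right) \frac{1}{56} \left(-206\right) = \left(- \frac{103}{28}\right) \left(-206\right) = \frac{10609}{14}$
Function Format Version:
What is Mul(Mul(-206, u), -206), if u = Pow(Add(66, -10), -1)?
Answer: Rational(10609, 14) ≈ 757.79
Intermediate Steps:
u = Rational(1, 56) (u = Pow(56, -1) = Rational(1, 56) ≈ 0.017857)
Mul(Mul(-206, u), -206) = Mul(Mul(-206, Rational(1, 56)), -206) = Mul(Rational(-103, 28), -206) = Rational(10609, 14)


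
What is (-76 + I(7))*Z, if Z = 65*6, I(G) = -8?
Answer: -32760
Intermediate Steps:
Z = 390
(-76 + I(7))*Z = (-76 - 8)*390 = -84*390 = -32760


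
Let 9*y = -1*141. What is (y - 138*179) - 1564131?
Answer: -4766546/3 ≈ -1.5888e+6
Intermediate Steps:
y = -47/3 (y = (-1*141)/9 = (1/9)*(-141) = -47/3 ≈ -15.667)
(y - 138*179) - 1564131 = (-47/3 - 138*179) - 1564131 = (-47/3 - 24702) - 1564131 = -74153/3 - 1564131 = -4766546/3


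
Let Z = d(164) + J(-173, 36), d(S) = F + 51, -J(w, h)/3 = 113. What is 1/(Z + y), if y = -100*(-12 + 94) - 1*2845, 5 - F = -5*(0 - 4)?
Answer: -1/11348 ≈ -8.8121e-5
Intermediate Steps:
F = -15 (F = 5 - (-5)*(0 - 4) = 5 - (-5)*(-4) = 5 - 1*20 = 5 - 20 = -15)
J(w, h) = -339 (J(w, h) = -3*113 = -339)
d(S) = 36 (d(S) = -15 + 51 = 36)
y = -11045 (y = -100*82 - 2845 = -8200 - 2845 = -11045)
Z = -303 (Z = 36 - 339 = -303)
1/(Z + y) = 1/(-303 - 11045) = 1/(-11348) = -1/11348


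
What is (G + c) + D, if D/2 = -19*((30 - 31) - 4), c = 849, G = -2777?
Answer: -1738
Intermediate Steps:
D = 190 (D = 2*(-19*((30 - 31) - 4)) = 2*(-19*(-1 - 4)) = 2*(-19*(-5)) = 2*95 = 190)
(G + c) + D = (-2777 + 849) + 190 = -1928 + 190 = -1738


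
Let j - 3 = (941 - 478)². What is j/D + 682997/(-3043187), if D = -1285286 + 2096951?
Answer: 823607761/20756709045 ≈ 0.039679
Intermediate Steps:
D = 811665
j = 214372 (j = 3 + (941 - 478)² = 3 + 463² = 3 + 214369 = 214372)
j/D + 682997/(-3043187) = 214372/811665 + 682997/(-3043187) = 214372*(1/811665) + 682997*(-1/3043187) = 214372/811665 - 97571/434741 = 823607761/20756709045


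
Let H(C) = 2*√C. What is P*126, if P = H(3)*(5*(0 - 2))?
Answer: -2520*√3 ≈ -4364.8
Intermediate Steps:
P = -20*√3 (P = (2*√3)*(5*(0 - 2)) = (2*√3)*(5*(-2)) = (2*√3)*(-10) = -20*√3 ≈ -34.641)
P*126 = -20*√3*126 = -2520*√3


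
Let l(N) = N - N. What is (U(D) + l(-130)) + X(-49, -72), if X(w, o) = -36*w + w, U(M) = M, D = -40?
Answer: 1675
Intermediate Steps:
X(w, o) = -35*w
l(N) = 0
(U(D) + l(-130)) + X(-49, -72) = (-40 + 0) - 35*(-49) = -40 + 1715 = 1675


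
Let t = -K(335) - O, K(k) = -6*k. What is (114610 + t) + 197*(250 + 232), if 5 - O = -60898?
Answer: 150671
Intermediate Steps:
O = 60903 (O = 5 - 1*(-60898) = 5 + 60898 = 60903)
t = -58893 (t = -(-6)*335 - 1*60903 = -1*(-2010) - 60903 = 2010 - 60903 = -58893)
(114610 + t) + 197*(250 + 232) = (114610 - 58893) + 197*(250 + 232) = 55717 + 197*482 = 55717 + 94954 = 150671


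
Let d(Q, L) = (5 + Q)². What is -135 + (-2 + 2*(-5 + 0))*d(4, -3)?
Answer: -1107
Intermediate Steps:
-135 + (-2 + 2*(-5 + 0))*d(4, -3) = -135 + (-2 + 2*(-5 + 0))*(5 + 4)² = -135 + (-2 + 2*(-5))*9² = -135 + (-2 - 10)*81 = -135 - 12*81 = -135 - 972 = -1107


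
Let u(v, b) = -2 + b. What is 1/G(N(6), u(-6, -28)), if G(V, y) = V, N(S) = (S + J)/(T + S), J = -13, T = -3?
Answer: -3/7 ≈ -0.42857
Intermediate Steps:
N(S) = (-13 + S)/(-3 + S) (N(S) = (S - 13)/(-3 + S) = (-13 + S)/(-3 + S))
1/G(N(6), u(-6, -28)) = 1/((-13 + 6)/(-3 + 6)) = 1/(-7/3) = -3/7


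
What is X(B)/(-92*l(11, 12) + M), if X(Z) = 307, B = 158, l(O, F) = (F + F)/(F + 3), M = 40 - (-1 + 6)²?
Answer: -1535/661 ≈ -2.3222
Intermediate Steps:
M = 15 (M = 40 - 1*5² = 40 - 1*25 = 40 - 25 = 15)
l(O, F) = 2*F/(3 + F) (l(O, F) = (2*F)/(3 + F) = 2*F/(3 + F))
X(B)/(-92*l(11, 12) + M) = 307/(-184*12/(3 + 12) + 15) = 307/(-184*12/15 + 15) = 307/(-92*8/5 + 15) = 307/(-736/5 + 15) = 307/(-661/5) = 307*(-5/661) = -1535/661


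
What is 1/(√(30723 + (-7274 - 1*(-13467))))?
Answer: √9229/18458 ≈ 0.0052047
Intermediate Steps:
1/(√(30723 + (-7274 - 1*(-13467)))) = 1/(√(30723 + (-7274 + 13467))) = 1/(√(30723 + 6193)) = 1/(√36916) = 1/(2*√9229) = √9229/18458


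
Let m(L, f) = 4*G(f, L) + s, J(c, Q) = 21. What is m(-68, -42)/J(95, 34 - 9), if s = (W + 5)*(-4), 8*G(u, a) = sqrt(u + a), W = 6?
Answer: -44/21 + I*sqrt(110)/42 ≈ -2.0952 + 0.24972*I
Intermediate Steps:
G(u, a) = sqrt(a + u)/8 (G(u, a) = sqrt(u + a)/8 = sqrt(a + u)/8)
s = -44 (s = (6 + 5)*(-4) = 11*(-4) = -44)
m(L, f) = -44 + sqrt(L + f)/2 (m(L, f) = 4*(sqrt(L + f)/8) - 44 = sqrt(L + f)/2 - 44 = -44 + sqrt(L + f)/2)
m(-68, -42)/J(95, 34 - 9) = (-44 + sqrt(-68 - 42)/2)/21 = (-44 + sqrt(-110)/2)*(1/21) = (-44 + (I*sqrt(110))/2)*(1/21) = (-44 + I*sqrt(110)/2)*(1/21) = -44/21 + I*sqrt(110)/42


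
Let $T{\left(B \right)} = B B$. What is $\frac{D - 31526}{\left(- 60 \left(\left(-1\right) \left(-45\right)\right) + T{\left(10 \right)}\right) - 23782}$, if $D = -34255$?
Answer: $\frac{21927}{8794} \approx 2.4934$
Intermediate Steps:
$T{\left(B \right)} = B^{2}$
$\frac{D - 31526}{\left(- 60 \left(\left(-1\right) \left(-45\right)\right) + T{\left(10 \right)}\right) - 23782} = \frac{-34255 - 31526}{\left(- 60 \left(\left(-1\right) \left(-45\right)\right) + 10^{2}\right) - 23782} = - \frac{65781}{\left(\left(-60\right) 45 + 100\right) - 23782} = - \frac{65781}{\left(-2700 + 100\right) - 23782} = - \frac{65781}{-2600 - 23782} = - \frac{65781}{-26382} = \left(-65781\right) \left(- \frac{1}{26382}\right) = \frac{21927}{8794}$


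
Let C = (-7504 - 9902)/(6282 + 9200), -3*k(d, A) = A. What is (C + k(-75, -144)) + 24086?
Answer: 186812591/7741 ≈ 24133.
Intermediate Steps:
k(d, A) = -A/3
C = -8703/7741 (C = -17406/15482 = -17406*1/15482 = -8703/7741 ≈ -1.1243)
(C + k(-75, -144)) + 24086 = (-8703/7741 - ⅓*(-144)) + 24086 = (-8703/7741 + 48) + 24086 = 362865/7741 + 24086 = 186812591/7741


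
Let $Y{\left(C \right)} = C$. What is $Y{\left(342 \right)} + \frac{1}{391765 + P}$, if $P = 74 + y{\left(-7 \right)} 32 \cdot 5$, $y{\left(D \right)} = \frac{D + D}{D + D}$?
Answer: $\frac{134063659}{391999} \approx 342.0$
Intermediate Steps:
$y{\left(D \right)} = 1$ ($y{\left(D \right)} = \frac{2 D}{2 D} = 2 D \frac{1}{2 D} = 1$)
$P = 234$ ($P = 74 + 1 \cdot 32 \cdot 5 = 74 + 1 \cdot 160 = 74 + 160 = 234$)
$Y{\left(342 \right)} + \frac{1}{391765 + P} = 342 + \frac{1}{391765 + 234} = 342 + \frac{1}{391999} = \frac{134063659}{391999}$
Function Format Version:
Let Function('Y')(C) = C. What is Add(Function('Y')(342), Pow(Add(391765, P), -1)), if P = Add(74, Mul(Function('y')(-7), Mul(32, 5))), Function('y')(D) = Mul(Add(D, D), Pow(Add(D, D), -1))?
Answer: Rational(134063659, 391999) ≈ 342.00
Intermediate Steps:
Function('y')(D) = 1 (Function('y')(D) = Mul(Mul(2, D), Pow(Mul(2, D), -1)) = Mul(Mul(2, D), Mul(Rational(1, 2), Pow(D, -1))) = 1)
P = 234 (P = Add(74, Mul(1, Mul(32, 5))) = Add(74, Mul(1, 160)) = Add(74, 160) = 234)
Add(Function('Y')(342), Pow(Add(391765, P), -1)) = Add(342, Pow(Add(391765, 234), -1)) = Add(342, Pow(391999, -1)) = Add(342, Rational(1, 391999)) = Rational(134063659, 391999)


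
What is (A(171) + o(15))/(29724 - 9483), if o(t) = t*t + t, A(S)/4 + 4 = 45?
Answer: 404/20241 ≈ 0.019959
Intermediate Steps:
A(S) = 164 (A(S) = -16 + 4*45 = -16 + 180 = 164)
o(t) = t + t² (o(t) = t² + t = t + t²)
(A(171) + o(15))/(29724 - 9483) = (164 + 15*(1 + 15))/(29724 - 9483) = (164 + 15*16)/20241 = (164 + 240)*(1/20241) = 404*(1/20241) = 404/20241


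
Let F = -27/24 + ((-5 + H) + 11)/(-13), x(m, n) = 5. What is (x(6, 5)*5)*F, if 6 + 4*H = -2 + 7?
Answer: -4075/104 ≈ -39.183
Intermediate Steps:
H = -¼ (H = -3/2 + (-2 + 7)/4 = -3/2 + (¼)*5 = -3/2 + 5/4 = -¼ ≈ -0.25000)
F = -163/104 (F = -27/24 + ((-5 - ¼) + 11)/(-13) = -27*1/24 + (-21/4 + 11)*(-1/13) = -9/8 + (23/4)*(-1/13) = -9/8 - 23/52 = -163/104 ≈ -1.5673)
(x(6, 5)*5)*F = (5*5)*(-163/104) = 25*(-163/104) = -4075/104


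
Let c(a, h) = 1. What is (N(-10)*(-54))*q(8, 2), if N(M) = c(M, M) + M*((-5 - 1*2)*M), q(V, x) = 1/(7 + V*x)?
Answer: 37746/23 ≈ 1641.1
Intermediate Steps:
N(M) = 1 - 7*M**2 (N(M) = 1 + M*((-5 - 1*2)*M) = 1 + M*((-5 - 2)*M) = 1 + M*(-7*M) = 1 - 7*M**2)
(N(-10)*(-54))*q(8, 2) = ((1 - 7*(-10)**2)*(-54))/(7 + 8*2) = ((1 - 7*100)*(-54))/(7 + 16) = ((1 - 700)*(-54))/23 = -699*(-54)*(1/23) = 37746*(1/23) = 37746/23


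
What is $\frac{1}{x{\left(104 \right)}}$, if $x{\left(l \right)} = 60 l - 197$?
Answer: $\frac{1}{6043} \approx 0.00016548$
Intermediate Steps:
$x{\left(l \right)} = -197 + 60 l$
$\frac{1}{x{\left(104 \right)}} = \frac{1}{-197 + 60 \cdot 104} = \frac{1}{-197 + 6240} = \frac{1}{6043}$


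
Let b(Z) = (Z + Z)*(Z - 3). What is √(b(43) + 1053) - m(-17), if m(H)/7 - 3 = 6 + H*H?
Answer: -2086 + √4493 ≈ -2019.0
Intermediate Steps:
b(Z) = 2*Z*(-3 + Z) (b(Z) = (2*Z)*(-3 + Z) = 2*Z*(-3 + Z))
m(H) = 63 + 7*H² (m(H) = 21 + 7*(6 + H*H) = 21 + 7*(6 + H²) = 21 + (42 + 7*H²) = 63 + 7*H²)
√(b(43) + 1053) - m(-17) = √(2*43*(-3 + 43) + 1053) - (63 + 7*(-17)²) = √(2*43*40 + 1053) - (63 + 7*289) = √(3440 + 1053) - (63 + 2023) = √4493 - 1*2086 = √4493 - 2086 = -2086 + √4493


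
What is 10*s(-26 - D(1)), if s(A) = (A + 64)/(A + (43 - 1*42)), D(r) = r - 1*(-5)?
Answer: -320/31 ≈ -10.323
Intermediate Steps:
D(r) = 5 + r (D(r) = r + 5 = 5 + r)
s(A) = (64 + A)/(1 + A) (s(A) = (64 + A)/(A + (43 - 42)) = (64 + A)/(A + 1) = (64 + A)/(1 + A))
10*s(-26 - D(1)) = 10*((64 + (-26 - (5 + 1)))/(1 + (-26 - (5 + 1)))) = 10*((64 + (-26 - 1*6))/(1 + (-26 - 1*6))) = 10*((64 + (-26 - 6))/(1 + (-26 - 6))) = 10*((64 - 32)/(1 - 32)) = 10*(32/(-31)) = 10*(-1/31*32) = 10*(-32/31) = -320/31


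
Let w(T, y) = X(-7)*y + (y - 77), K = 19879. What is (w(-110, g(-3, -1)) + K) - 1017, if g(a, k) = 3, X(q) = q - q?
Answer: 18788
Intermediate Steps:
X(q) = 0
w(T, y) = -77 + y (w(T, y) = 0*y + (y - 77) = 0 + (-77 + y) = -77 + y)
(w(-110, g(-3, -1)) + K) - 1017 = ((-77 + 3) + 19879) - 1017 = (-74 + 19879) - 1017 = 19805 - 1017 = 18788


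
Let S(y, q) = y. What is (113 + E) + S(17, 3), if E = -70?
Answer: 60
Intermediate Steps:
(113 + E) + S(17, 3) = (113 - 70) + 17 = 43 + 17 = 60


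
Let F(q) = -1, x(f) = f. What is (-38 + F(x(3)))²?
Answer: 1521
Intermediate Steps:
(-38 + F(x(3)))² = (-38 - 1)² = (-39)² = 1521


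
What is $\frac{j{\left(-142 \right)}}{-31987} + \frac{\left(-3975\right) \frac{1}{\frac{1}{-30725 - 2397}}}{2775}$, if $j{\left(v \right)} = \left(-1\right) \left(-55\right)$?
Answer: $\frac{56152088907}{1183519} \approx 47445.0$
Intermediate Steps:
$j{\left(v \right)} = 55$
$\frac{j{\left(-142 \right)}}{-31987} + \frac{\left(-3975\right) \frac{1}{\frac{1}{-30725 - 2397}}}{2775} = \frac{55}{-31987} + \frac{\left(-3975\right) \frac{1}{\frac{1}{-30725 - 2397}}}{2775} = 55 \left(- \frac{1}{31987}\right) + - \frac{3975}{\frac{1}{-33122}} \cdot \frac{1}{2775} = - \frac{55}{31987} + - \frac{3975}{- \frac{1}{33122}} \cdot \frac{1}{2775} = - \frac{55}{31987} + \left(-3975\right) \left(-33122\right) \frac{1}{2775} = - \frac{55}{31987} + 131659950 \cdot \frac{1}{2775} = - \frac{55}{31987} + \frac{1755466}{37} = \frac{56152088907}{1183519}$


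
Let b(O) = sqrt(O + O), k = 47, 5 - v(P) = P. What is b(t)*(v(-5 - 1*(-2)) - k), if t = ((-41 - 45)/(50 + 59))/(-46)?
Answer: -39*sqrt(215602)/2507 ≈ -7.2233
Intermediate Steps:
v(P) = 5 - P
t = 43/2507 (t = -86/109*(-1/46) = 43/2507 ≈ 0.017152)
b(O) = sqrt(2)*sqrt(O) (b(O) = sqrt(2*O) = sqrt(2)*sqrt(O))
b(t)*(v(-5 - 1*(-2)) - k) = (sqrt(2)*sqrt(43/2507))*((5 - (-5 - 1*(-2))) - 1*47) = (sqrt(2)*(sqrt(107801)/2507))*((5 - (-5 + 2)) - 47) = (sqrt(215602)/2507)*((5 - 1*(-3)) - 47) = (sqrt(215602)/2507)*((5 + 3) - 47) = (sqrt(215602)/2507)*(8 - 47) = (sqrt(215602)/2507)*(-39) = -39*sqrt(215602)/2507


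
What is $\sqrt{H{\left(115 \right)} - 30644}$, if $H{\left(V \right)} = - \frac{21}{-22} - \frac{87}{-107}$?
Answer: $\frac{i \sqrt{169798292510}}{2354} \approx 175.05 i$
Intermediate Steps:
$H{\left(V \right)} = \frac{4161}{2354}$ ($H{\left(V \right)} = \left(-21\right) \left(- \frac{1}{22}\right) - - \frac{87}{107} = \frac{21}{22} + \frac{87}{107} = \frac{4161}{2354}$)
$\sqrt{H{\left(115 \right)} - 30644} = \sqrt{\frac{4161}{2354} - 30644} = \sqrt{- \frac{72131815}{2354}} = \frac{i \sqrt{169798292510}}{2354}$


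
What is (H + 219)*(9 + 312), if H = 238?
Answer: 146697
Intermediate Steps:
(H + 219)*(9 + 312) = (238 + 219)*(9 + 312) = 457*321 = 146697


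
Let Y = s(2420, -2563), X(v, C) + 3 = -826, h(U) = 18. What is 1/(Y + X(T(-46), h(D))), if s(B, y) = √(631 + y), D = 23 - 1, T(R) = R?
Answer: -829/689173 - 2*I*√483/689173 ≈ -0.0012029 - 6.3779e-5*I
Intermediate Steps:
D = 22
X(v, C) = -829 (X(v, C) = -3 - 826 = -829)
Y = 2*I*√483 (Y = √(631 - 2563) = √(-1932) = 2*I*√483 ≈ 43.955*I)
1/(Y + X(T(-46), h(D))) = 1/(2*I*√483 - 829) = 1/(-829 + 2*I*√483)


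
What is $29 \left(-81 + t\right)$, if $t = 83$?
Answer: $58$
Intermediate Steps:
$29 \left(-81 + t\right) = 29 \left(-81 + 83\right) = 29 \cdot 2 = 58$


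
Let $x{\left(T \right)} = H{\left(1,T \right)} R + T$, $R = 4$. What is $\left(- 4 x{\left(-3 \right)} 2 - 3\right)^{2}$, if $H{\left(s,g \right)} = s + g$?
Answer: $7225$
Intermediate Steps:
$H{\left(s,g \right)} = g + s$
$x{\left(T \right)} = 4 + 5 T$ ($x{\left(T \right)} = \left(T + 1\right) 4 + T = \left(1 + T\right) 4 + T = \left(4 + 4 T\right) + T = 4 + 5 T$)
$\left(- 4 x{\left(-3 \right)} 2 - 3\right)^{2} = \left(- 4 \left(4 + 5 \left(-3\right)\right) 2 - 3\right)^{2} = \left(- 4 \left(4 - 15\right) 2 - 3\right)^{2} = \left(\left(-4\right) \left(-11\right) 2 - 3\right)^{2} = \left(44 \cdot 2 - 3\right)^{2} = \left(88 - 3\right)^{2} = 85^{2} = 7225$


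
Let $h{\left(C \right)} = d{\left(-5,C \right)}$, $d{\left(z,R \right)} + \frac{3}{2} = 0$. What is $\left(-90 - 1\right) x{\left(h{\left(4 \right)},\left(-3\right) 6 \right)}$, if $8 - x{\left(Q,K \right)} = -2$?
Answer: $-910$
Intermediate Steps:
$d{\left(z,R \right)} = - \frac{3}{2}$ ($d{\left(z,R \right)} = - \frac{3}{2} + 0 = - \frac{3}{2}$)
$h{\left(C \right)} = - \frac{3}{2}$
$x{\left(Q,K \right)} = 10$ ($x{\left(Q,K \right)} = 8 - -2 = 8 + 2 = 10$)
$\left(-90 - 1\right) x{\left(h{\left(4 \right)},\left(-3\right) 6 \right)} = \left(-90 - 1\right) 10 = \left(-91\right) 10 = -910$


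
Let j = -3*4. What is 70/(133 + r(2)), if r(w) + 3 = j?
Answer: 35/59 ≈ 0.59322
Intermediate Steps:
j = -12
r(w) = -15 (r(w) = -3 - 12 = -15)
70/(133 + r(2)) = 70/(133 - 15) = 70/118 = 70*(1/118) = 35/59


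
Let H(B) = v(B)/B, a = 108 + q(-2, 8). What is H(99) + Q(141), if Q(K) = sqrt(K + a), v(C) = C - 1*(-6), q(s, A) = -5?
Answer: 35/33 + 2*sqrt(61) ≈ 16.681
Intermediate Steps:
a = 103 (a = 108 - 5 = 103)
v(C) = 6 + C (v(C) = C + 6 = 6 + C)
H(B) = (6 + B)/B
Q(K) = sqrt(103 + K) (Q(K) = sqrt(K + 103) = sqrt(103 + K))
H(99) + Q(141) = (6 + 99)/99 + sqrt(103 + 141) = (1/99)*105 + sqrt(244) = 35/33 + 2*sqrt(61)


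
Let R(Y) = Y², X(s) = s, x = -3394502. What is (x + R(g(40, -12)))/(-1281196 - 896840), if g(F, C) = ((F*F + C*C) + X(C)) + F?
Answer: 127259/1089018 ≈ 0.11686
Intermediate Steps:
g(F, C) = C + F + C² + F² (g(F, C) = ((F*F + C*C) + C) + F = ((F² + C²) + C) + F = ((C² + F²) + C) + F = (C + C² + F²) + F = C + F + C² + F²)
(x + R(g(40, -12)))/(-1281196 - 896840) = (-3394502 + (-12 + 40 + (-12)² + 40²)²)/(-1281196 - 896840) = (-3394502 + (-12 + 40 + 144 + 1600)²)/(-2178036) = (-3394502 + 1772²)*(-1/2178036) = (-3394502 + 3139984)*(-1/2178036) = -254518*(-1/2178036) = 127259/1089018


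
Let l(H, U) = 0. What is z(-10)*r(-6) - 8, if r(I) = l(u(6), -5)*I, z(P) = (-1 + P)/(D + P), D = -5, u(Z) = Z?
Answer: -8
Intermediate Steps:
z(P) = (-1 + P)/(-5 + P)
r(I) = 0 (r(I) = 0*I = 0)
z(-10)*r(-6) - 8 = ((-1 - 10)/(-5 - 10))*0 - 8 = (-11/(-15))*0 - 8 = -1/15*(-11)*0 - 8 = (11/15)*0 - 8 = 0 - 8 = -8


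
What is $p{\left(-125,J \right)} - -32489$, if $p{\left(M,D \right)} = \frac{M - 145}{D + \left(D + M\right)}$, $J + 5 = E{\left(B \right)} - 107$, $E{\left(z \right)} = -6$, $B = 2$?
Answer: $\frac{11728799}{361} \approx 32490.0$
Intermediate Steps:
$J = -118$ ($J = -5 - 113 = -118$)
$p{\left(M,D \right)} = \frac{-145 + M}{M + 2 D}$
$p{\left(-125,J \right)} - -32489 = \frac{-145 - 125}{-125 + 2 \left(-118\right)} - -32489 = \frac{1}{-125 - 236} \left(-270\right) + 32489 = \frac{1}{-361} \left(-270\right) + 32489 = \left(- \frac{1}{361}\right) \left(-270\right) + 32489 = \frac{270}{361} + 32489 = \frac{11728799}{361}$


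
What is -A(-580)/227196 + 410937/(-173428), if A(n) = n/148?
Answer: -431801853883/182234933982 ≈ -2.3695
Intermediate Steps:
A(n) = n/148 (A(n) = n*(1/148) = n/148)
-A(-580)/227196 + 410937/(-173428) = -(-580)/148/227196 + 410937/(-173428) = -1*(-145/37)*(1/227196) + 410937*(-1/173428) = (145/37)*(1/227196) - 410937/173428 = 145/8406252 - 410937/173428 = -431801853883/182234933982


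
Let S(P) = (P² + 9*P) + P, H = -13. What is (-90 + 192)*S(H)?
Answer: 3978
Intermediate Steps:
S(P) = P² + 10*P
(-90 + 192)*S(H) = (-90 + 192)*(-13*(10 - 13)) = 102*(-13*(-3)) = 102*39 = 3978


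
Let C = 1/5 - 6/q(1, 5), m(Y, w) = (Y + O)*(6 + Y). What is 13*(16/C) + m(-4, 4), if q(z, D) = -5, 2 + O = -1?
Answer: 942/7 ≈ 134.57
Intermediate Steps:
O = -3 (O = -2 - 1 = -3)
m(Y, w) = (-3 + Y)*(6 + Y) (m(Y, w) = (Y - 3)*(6 + Y) = (-3 + Y)*(6 + Y))
C = 7/5 (C = 1/5 - 6/(-5) = 1*(⅕) - 6*(-⅕) = ⅕ + 6/5 = 7/5 ≈ 1.4000)
13*(16/C) + m(-4, 4) = 13*(16/(7/5)) + (-18 + (-4)² + 3*(-4)) = 13*(16*(5/7)) + (-18 + 16 - 12) = 13*(80/7) - 14 = 1040/7 - 14 = 942/7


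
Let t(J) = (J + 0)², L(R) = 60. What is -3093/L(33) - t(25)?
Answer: -13531/20 ≈ -676.55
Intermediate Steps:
t(J) = J²
-3093/L(33) - t(25) = -3093/60 - 1*25² = -3093*1/60 - 1*625 = -1031/20 - 625 = -13531/20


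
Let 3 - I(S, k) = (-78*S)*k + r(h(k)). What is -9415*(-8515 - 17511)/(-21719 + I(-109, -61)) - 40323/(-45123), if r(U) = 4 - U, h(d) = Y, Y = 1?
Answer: 335658831783/679447093 ≈ 494.02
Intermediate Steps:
h(d) = 1
I(S, k) = 78*S*k (I(S, k) = 3 - ((-78*S)*k + (4 - 1*1)) = 3 - (-78*S*k + (4 - 1)) = 3 - (-78*S*k + 3) = 3 - (3 - 78*S*k) = 3 + (-3 + 78*S*k) = 78*S*k)
-9415*(-8515 - 17511)/(-21719 + I(-109, -61)) - 40323/(-45123) = -9415*(-8515 - 17511)/(-21719 + 78*(-109)*(-61)) - 40323/(-45123) = -9415*(-26026/(-21719 + 518622)) - 40323*(-1/45123) = -9415/(496903*(-1/26026)) + 13441/15041 = -9415/(-45173/2366) + 13441/15041 = -9415*(-2366/45173) + 13441/15041 = 22275890/45173 + 13441/15041 = 335658831783/679447093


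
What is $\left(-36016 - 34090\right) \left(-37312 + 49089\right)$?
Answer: $-825638362$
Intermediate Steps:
$\left(-36016 - 34090\right) \left(-37312 + 49089\right) = \left(-70106\right) 11777 = -825638362$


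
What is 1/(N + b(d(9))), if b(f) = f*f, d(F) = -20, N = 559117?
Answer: 1/559517 ≈ 1.7873e-6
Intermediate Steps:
b(f) = f²
1/(N + b(d(9))) = 1/(559117 + (-20)²) = 1/(559117 + 400) = 1/559517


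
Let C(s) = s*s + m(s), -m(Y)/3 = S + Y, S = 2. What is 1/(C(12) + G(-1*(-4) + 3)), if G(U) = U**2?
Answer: 1/151 ≈ 0.0066225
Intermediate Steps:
m(Y) = -6 - 3*Y (m(Y) = -3*(2 + Y) = -6 - 3*Y)
C(s) = -6 + s**2 - 3*s (C(s) = s*s + (-6 - 3*s) = s**2 + (-6 - 3*s) = -6 + s**2 - 3*s)
1/(C(12) + G(-1*(-4) + 3)) = 1/((-6 + 12**2 - 3*12) + (-1*(-4) + 3)**2) = 1/((-6 + 144 - 36) + (4 + 3)**2) = 1/(102 + 7**2) = 1/(102 + 49) = 1/151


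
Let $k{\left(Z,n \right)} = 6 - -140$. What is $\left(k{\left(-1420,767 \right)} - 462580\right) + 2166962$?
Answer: $1704528$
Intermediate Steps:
$k{\left(Z,n \right)} = 146$ ($k{\left(Z,n \right)} = 6 + 140 = 146$)
$\left(k{\left(-1420,767 \right)} - 462580\right) + 2166962 = \left(146 - 462580\right) + 2166962 = -462434 + 2166962 = 1704528$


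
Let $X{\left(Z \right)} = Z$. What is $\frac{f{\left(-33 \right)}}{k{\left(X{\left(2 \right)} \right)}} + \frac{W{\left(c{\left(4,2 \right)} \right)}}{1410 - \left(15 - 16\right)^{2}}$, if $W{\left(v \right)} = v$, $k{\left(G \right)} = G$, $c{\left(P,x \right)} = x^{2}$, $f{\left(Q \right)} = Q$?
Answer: $- \frac{46489}{2818} \approx -16.497$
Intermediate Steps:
$\frac{f{\left(-33 \right)}}{k{\left(X{\left(2 \right)} \right)}} + \frac{W{\left(c{\left(4,2 \right)} \right)}}{1410 - \left(15 - 16\right)^{2}} = - \frac{33}{2} + \frac{2^{2}}{1410 - \left(15 - 16\right)^{2}} = \left(-33\right) \frac{1}{2} + \frac{4}{1410 - \left(-1\right)^{2}} = - \frac{33}{2} + \frac{4}{1410 - 1} = - \frac{33}{2} + \frac{4}{1409} = - \frac{46489}{2818}$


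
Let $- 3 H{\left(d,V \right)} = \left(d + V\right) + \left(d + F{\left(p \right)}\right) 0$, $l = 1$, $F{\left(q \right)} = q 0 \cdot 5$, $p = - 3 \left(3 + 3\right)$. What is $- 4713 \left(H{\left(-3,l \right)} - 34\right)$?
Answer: $157100$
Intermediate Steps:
$p = -18$ ($p = \left(-3\right) 6 = -18$)
$F{\left(q \right)} = 0$ ($F{\left(q \right)} = 0 \cdot 5 = 0$)
$H{\left(d,V \right)} = - \frac{V}{3} - \frac{d}{3}$ ($H{\left(d,V \right)} = - \frac{\left(d + V\right) + \left(d + 0\right) 0}{3} = - \frac{\left(V + d\right) + d 0}{3} = - \frac{\left(V + d\right) + 0}{3} = - \frac{V + d}{3} = - \frac{V}{3} - \frac{d}{3}$)
$- 4713 \left(H{\left(-3,l \right)} - 34\right) = - 4713 \left(\left(\left(- \frac{1}{3}\right) 1 - -1\right) - 34\right) = - 4713 \left(\left(- \frac{1}{3} + 1\right) - 34\right) = - 4713 \left(\frac{2}{3} - 34\right) = \left(-4713\right) \left(- \frac{100}{3}\right) = 157100$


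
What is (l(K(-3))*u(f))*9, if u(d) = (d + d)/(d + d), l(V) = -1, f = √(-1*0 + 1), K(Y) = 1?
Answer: -9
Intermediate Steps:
f = 1 (f = √(0 + 1) = √1 = 1)
u(d) = 1 (u(d) = (2*d)/((2*d)) = (2*d)*(1/(2*d)) = 1)
(l(K(-3))*u(f))*9 = -1*1*9 = -1*9 = -9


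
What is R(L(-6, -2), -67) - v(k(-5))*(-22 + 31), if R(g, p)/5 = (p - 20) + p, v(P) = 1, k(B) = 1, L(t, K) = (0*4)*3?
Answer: -779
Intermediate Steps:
L(t, K) = 0 (L(t, K) = 0*3 = 0)
R(g, p) = -100 + 10*p (R(g, p) = 5*((p - 20) + p) = 5*((-20 + p) + p) = 5*(-20 + 2*p) = -100 + 10*p)
R(L(-6, -2), -67) - v(k(-5))*(-22 + 31) = (-100 + 10*(-67)) - (-22 + 31) = (-100 - 670) - 9 = -770 - 1*9 = -770 - 9 = -779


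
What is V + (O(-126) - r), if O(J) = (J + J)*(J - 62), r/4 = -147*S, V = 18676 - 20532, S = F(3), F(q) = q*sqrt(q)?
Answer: 45520 + 1764*sqrt(3) ≈ 48575.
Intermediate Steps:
F(q) = q**(3/2)
S = 3*sqrt(3) (S = 3**(3/2) = 3*sqrt(3) ≈ 5.1962)
V = -1856
r = -1764*sqrt(3) (r = 4*(-441*sqrt(3)) = -1764*sqrt(3) ≈ -3055.3)
O(J) = 2*J*(-62 + J) (O(J) = (2*J)*(-62 + J) = 2*J*(-62 + J))
V + (O(-126) - r) = -1856 + (2*(-126)*(-62 - 126) - (-1764)*sqrt(3)) = -1856 + (2*(-126)*(-188) + 1764*sqrt(3)) = -1856 + (47376 + 1764*sqrt(3)) = 45520 + 1764*sqrt(3)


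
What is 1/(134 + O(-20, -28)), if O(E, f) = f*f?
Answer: 1/918 ≈ 0.0010893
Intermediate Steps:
O(E, f) = f²
1/(134 + O(-20, -28)) = 1/(134 + (-28)²) = 1/(134 + 784) = 1/918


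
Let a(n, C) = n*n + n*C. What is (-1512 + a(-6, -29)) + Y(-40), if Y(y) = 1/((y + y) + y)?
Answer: -156241/120 ≈ -1302.0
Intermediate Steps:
Y(y) = 1/(3*y) (Y(y) = 1/(2*y + y) = 1/(3*y))
a(n, C) = n² + C*n
(-1512 + a(-6, -29)) + Y(-40) = (-1512 - 6*(-29 - 6)) + (⅓)/(-40) = (-1512 - 6*(-35)) + (⅓)*(-1/40) = (-1512 + 210) - 1/120 = -1302 - 1/120 = -156241/120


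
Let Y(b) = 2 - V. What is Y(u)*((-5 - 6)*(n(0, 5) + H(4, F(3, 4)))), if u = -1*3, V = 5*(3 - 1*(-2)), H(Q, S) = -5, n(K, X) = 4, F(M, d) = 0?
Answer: -253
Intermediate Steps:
V = 25 (V = 5*(3 + 2) = 5*5 = 25)
u = -3
Y(b) = -23 (Y(b) = 2 - 1*25 = 2 - 25 = -23)
Y(u)*((-5 - 6)*(n(0, 5) + H(4, F(3, 4)))) = -23*(-5 - 6)*(4 - 5) = -(-253)*(-1) = -23*11 = -253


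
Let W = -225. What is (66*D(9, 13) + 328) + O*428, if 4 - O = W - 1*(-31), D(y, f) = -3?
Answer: 84874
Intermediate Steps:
O = 198 (O = 4 - (-225 - 1*(-31)) = 4 - (-225 + 31) = 4 - 1*(-194) = 4 + 194 = 198)
(66*D(9, 13) + 328) + O*428 = (66*(-3) + 328) + 198*428 = (-198 + 328) + 84744 = 130 + 84744 = 84874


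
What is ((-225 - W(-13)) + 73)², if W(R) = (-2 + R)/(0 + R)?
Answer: 3964081/169 ≈ 23456.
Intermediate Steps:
W(R) = (-2 + R)/R
((-225 - W(-13)) + 73)² = ((-225 - (-2 - 13)/(-13)) + 73)² = ((-225 - (-1)*(-15)/13) + 73)² = ((-225 - 1*15/13) + 73)² = ((-225 - 15/13) + 73)² = (-2940/13 + 73)² = (-1991/13)² = 3964081/169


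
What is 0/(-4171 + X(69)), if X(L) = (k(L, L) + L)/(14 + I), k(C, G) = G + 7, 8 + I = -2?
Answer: 0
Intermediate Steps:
I = -10 (I = -8 - 2 = -10)
k(C, G) = 7 + G
X(L) = 7/4 + L/2 (X(L) = ((7 + L) + L)/(14 - 10) = (7 + 2*L)/4 = (7 + 2*L)*(¼) = 7/4 + L/2)
0/(-4171 + X(69)) = 0/(-4171 + (7/4 + (½)*69)) = 0/(-4171 + (7/4 + 69/2)) = 0/(-4171 + 145/4) = 0/(-16539/4) = 0*(-4/16539) = 0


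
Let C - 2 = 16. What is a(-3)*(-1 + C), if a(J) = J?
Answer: -51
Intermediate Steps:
C = 18 (C = 2 + 16 = 18)
a(-3)*(-1 + C) = -3*(-1 + 18) = -3*17 = -51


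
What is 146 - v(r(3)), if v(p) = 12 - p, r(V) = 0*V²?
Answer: 134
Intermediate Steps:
r(V) = 0
146 - v(r(3)) = 146 - (12 - 1*0) = 146 - (12 + 0) = 146 - 1*12 = 146 - 12 = 134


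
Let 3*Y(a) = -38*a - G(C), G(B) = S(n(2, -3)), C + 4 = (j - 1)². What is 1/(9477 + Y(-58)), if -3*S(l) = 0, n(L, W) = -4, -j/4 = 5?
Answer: 3/30635 ≈ 9.7927e-5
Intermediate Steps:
j = -20 (j = -4*5 = -20)
S(l) = 0 (S(l) = -⅓*0 = 0)
C = 437 (C = -4 + (-20 - 1)² = -4 + (-21)² = -4 + 441 = 437)
G(B) = 0
Y(a) = -38*a/3 (Y(a) = (-38*a - 1*0)/3 = (-38*a + 0)/3 = (-38*a)/3 = -38*a/3)
1/(9477 + Y(-58)) = 1/(9477 - 38/3*(-58)) = 1/(9477 + 2204/3) = 1/(30635/3) = 3/30635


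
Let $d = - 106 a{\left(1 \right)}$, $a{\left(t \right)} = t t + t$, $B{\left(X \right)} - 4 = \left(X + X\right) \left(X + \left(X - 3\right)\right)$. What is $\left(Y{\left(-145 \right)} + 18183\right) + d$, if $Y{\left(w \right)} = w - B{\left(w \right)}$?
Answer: $-67148$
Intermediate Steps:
$B{\left(X \right)} = 4 + 2 X \left(-3 + 2 X\right)$ ($B{\left(X \right)} = 4 + \left(X + X\right) \left(X + \left(X - 3\right)\right) = 4 + 2 X \left(X + \left(X - 3\right)\right) = 4 + 2 X \left(X + \left(-3 + X\right)\right) = 4 + 2 X \left(-3 + 2 X\right)$)
$a{\left(t \right)} = t + t^{2}$ ($a{\left(t \right)} = t^{2} + t = t + t^{2}$)
$d = -212$ ($d = - 106 \cdot 1 \left(1 + 1\right) = - 106 \cdot 1 \cdot 2 = \left(-106\right) 2 = -212$)
$Y{\left(w \right)} = -4 - 4 w^{2} + 7 w$ ($Y{\left(w \right)} = w - \left(4 - 6 w + 4 w^{2}\right) = -4 - 4 w^{2} + 7 w$)
$\left(Y{\left(-145 \right)} + 18183\right) + d = \left(\left(-4 - 4 \left(-145\right)^{2} + 7 \left(-145\right)\right) + 18183\right) - 212 = \left(\left(-4 - 84100 - 1015\right) + 18183\right) - 212 = \left(-85119 + 18183\right) - 212 = -66936 - 212 = -67148$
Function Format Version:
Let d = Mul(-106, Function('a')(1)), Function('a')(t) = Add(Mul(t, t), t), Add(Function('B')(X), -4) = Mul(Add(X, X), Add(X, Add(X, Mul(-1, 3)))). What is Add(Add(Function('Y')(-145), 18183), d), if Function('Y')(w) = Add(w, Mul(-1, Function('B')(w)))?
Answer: -67148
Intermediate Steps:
Function('B')(X) = Add(4, Mul(2, X, Add(-3, Mul(2, X)))) (Function('B')(X) = Add(4, Mul(Add(X, X), Add(X, Add(X, Mul(-1, 3))))) = Add(4, Mul(Mul(2, X), Add(X, Add(X, -3)))) = Add(4, Mul(Mul(2, X), Add(X, Add(-3, X)))) = Add(4, Mul(Mul(2, X), Add(-3, Mul(2, X)))) = Add(4, Mul(2, X, Add(-3, Mul(2, X)))))
Function('a')(t) = Add(t, Pow(t, 2)) (Function('a')(t) = Add(Pow(t, 2), t) = Add(t, Pow(t, 2)))
d = -212 (d = Mul(-106, Mul(1, Add(1, 1))) = Mul(-106, Mul(1, 2)) = Mul(-106, 2) = -212)
Function('Y')(w) = Add(-4, Mul(-4, Pow(w, 2)), Mul(7, w)) (Function('Y')(w) = Add(w, Mul(-1, Add(4, Mul(-6, w), Mul(4, Pow(w, 2))))) = Add(w, Add(-4, Mul(-4, Pow(w, 2)), Mul(6, w))) = Add(-4, Mul(-4, Pow(w, 2)), Mul(7, w)))
Add(Add(Function('Y')(-145), 18183), d) = Add(Add(Add(-4, Mul(-4, Pow(-145, 2)), Mul(7, -145)), 18183), -212) = Add(Add(Add(-4, Mul(-4, 21025), -1015), 18183), -212) = Add(Add(Add(-4, -84100, -1015), 18183), -212) = Add(Add(-85119, 18183), -212) = Add(-66936, -212) = -67148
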